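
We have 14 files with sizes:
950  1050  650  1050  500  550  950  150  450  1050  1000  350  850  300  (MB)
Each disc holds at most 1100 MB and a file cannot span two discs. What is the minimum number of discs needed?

Total = 1050 + 1050 + 1050 + 1000 + 950 + 950 + 850 + 650 + 550 + 500 + 450 + 350 + 300 + 150 = 9850 MB.
Lower bound: ⌈9850/1100⌉ = 9 discs.
A packing using 10 discs:
  disc 1: 1050 = 1050
  disc 2: 1050 = 1050
  disc 3: 1050 = 1050
  disc 4: 1000 = 1000
  disc 5: 950 + 150 = 1100
  disc 6: 950 = 950
  disc 7: 850 = 850
  disc 8: 650 + 450 = 1100
  disc 9: 550 + 500 = 1050
  disc 10: 350 + 300 = 650
No arrangement into 9 discs stays within capacity, so 10 is optimal.

10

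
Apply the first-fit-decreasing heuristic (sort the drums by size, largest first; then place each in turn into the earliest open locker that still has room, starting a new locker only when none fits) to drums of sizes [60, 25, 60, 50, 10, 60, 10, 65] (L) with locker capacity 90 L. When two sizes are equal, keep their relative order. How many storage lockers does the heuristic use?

5

Sorted descending: 65, 60, 60, 60, 50, 25, 10, 10.
  65 → locker 1 (new)  [load 65/90]
  60 → locker 2 (new)  [load 60/90]
  60 → locker 3 (new)  [load 60/90]
  60 → locker 4 (new)  [load 60/90]
  50 → locker 5 (new)  [load 50/90]
  25 → locker 1  [load 90/90]
  10 → locker 2  [load 70/90]
  10 → locker 2  [load 80/90]
5 storage lockers opened.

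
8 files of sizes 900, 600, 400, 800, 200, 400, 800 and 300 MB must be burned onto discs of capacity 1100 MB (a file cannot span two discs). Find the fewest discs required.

Total = 900 + 800 + 800 + 600 + 400 + 400 + 300 + 200 = 4400 MB.
Lower bound: ⌈4400/1100⌉ = 4 discs.
A packing using 5 discs:
  disc 1: 900 + 200 = 1100
  disc 2: 800 + 300 = 1100
  disc 3: 800 = 800
  disc 4: 600 + 400 = 1000
  disc 5: 400 = 400
No arrangement into 4 discs stays within capacity, so 5 is optimal.

5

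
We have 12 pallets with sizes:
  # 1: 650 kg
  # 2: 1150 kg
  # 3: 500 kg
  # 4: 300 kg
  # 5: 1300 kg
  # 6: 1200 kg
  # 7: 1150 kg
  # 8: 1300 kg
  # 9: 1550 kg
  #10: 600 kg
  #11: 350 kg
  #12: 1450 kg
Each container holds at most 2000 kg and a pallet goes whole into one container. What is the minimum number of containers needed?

Total = 1550 + 1450 + 1300 + 1300 + 1200 + 1150 + 1150 + 650 + 600 + 500 + 350 + 300 = 11500 kg.
Lower bound: ⌈11500/2000⌉ = 6 containers.
Also, 7 pallets each exceed 1000 kg, and no two of those can share a container, so at least 7 containers are needed.
A packing using 7 containers:
  container 1: 1550 + 350 = 1900
  container 2: 1450 + 500 = 1950
  container 3: 1300 + 650 = 1950
  container 4: 1300 + 600 = 1900
  container 5: 1200 + 300 = 1500
  container 6: 1150 = 1150
  container 7: 1150 = 1150
This matches the lower bound, so 7 is optimal.

7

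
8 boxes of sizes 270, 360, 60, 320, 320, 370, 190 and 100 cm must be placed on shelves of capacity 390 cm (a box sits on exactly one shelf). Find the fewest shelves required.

6

Total = 370 + 360 + 320 + 320 + 270 + 190 + 100 + 60 = 1990 cm.
Lower bound: ⌈1990/390⌉ = 6 shelves.
A packing using 6 shelves:
  shelf 1: 370 = 370
  shelf 2: 360 = 360
  shelf 3: 320 + 60 = 380
  shelf 4: 320 = 320
  shelf 5: 270 + 100 = 370
  shelf 6: 190 = 190
This matches the lower bound, so 6 is optimal.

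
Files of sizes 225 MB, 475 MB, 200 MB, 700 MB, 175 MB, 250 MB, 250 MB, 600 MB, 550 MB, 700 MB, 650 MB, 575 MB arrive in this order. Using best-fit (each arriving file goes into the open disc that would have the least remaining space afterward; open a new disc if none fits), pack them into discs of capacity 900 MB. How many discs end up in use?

8

  225 → disc 1 (new)  [load 225/900]
  475 → disc 1  [load 700/900]
  200 → disc 1  [load 900/900]
  700 → disc 2 (new)  [load 700/900]
  175 → disc 2  [load 875/900]
  250 → disc 3 (new)  [load 250/900]
  250 → disc 3  [load 500/900]
  600 → disc 4 (new)  [load 600/900]
  550 → disc 5 (new)  [load 550/900]
  700 → disc 6 (new)  [load 700/900]
  650 → disc 7 (new)  [load 650/900]
  575 → disc 8 (new)  [load 575/900]
8 discs opened.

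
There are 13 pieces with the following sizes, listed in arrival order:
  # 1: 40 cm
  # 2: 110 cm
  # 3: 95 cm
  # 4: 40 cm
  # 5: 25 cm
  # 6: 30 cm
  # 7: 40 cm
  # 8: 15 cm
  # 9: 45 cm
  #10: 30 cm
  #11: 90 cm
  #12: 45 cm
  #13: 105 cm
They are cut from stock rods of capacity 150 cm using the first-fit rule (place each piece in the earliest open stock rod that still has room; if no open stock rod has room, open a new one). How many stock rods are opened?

  40 → stock rod 1 (new)  [load 40/150]
  110 → stock rod 1  [load 150/150]
  95 → stock rod 2 (new)  [load 95/150]
  40 → stock rod 2  [load 135/150]
  25 → stock rod 3 (new)  [load 25/150]
  30 → stock rod 3  [load 55/150]
  40 → stock rod 3  [load 95/150]
  15 → stock rod 2  [load 150/150]
  45 → stock rod 3  [load 140/150]
  30 → stock rod 4 (new)  [load 30/150]
  90 → stock rod 4  [load 120/150]
  45 → stock rod 5 (new)  [load 45/150]
  105 → stock rod 5  [load 150/150]
5 stock rods opened.

5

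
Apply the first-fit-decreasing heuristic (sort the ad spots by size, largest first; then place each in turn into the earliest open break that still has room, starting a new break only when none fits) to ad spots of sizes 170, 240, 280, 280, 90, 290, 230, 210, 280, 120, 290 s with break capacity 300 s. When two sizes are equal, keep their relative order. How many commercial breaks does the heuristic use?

Sorted descending: 290, 290, 280, 280, 280, 240, 230, 210, 170, 120, 90.
  290 → break 1 (new)  [load 290/300]
  290 → break 2 (new)  [load 290/300]
  280 → break 3 (new)  [load 280/300]
  280 → break 4 (new)  [load 280/300]
  280 → break 5 (new)  [load 280/300]
  240 → break 6 (new)  [load 240/300]
  230 → break 7 (new)  [load 230/300]
  210 → break 8 (new)  [load 210/300]
  170 → break 9 (new)  [load 170/300]
  120 → break 9  [load 290/300]
  90 → break 8  [load 300/300]
9 commercial breaks opened.

9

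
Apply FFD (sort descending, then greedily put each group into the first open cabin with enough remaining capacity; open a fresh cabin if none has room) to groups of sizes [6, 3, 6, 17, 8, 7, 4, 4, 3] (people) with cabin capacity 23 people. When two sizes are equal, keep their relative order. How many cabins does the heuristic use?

Sorted descending: 17, 8, 7, 6, 6, 4, 4, 3, 3.
  17 → cabin 1 (new)  [load 17/23]
  8 → cabin 2 (new)  [load 8/23]
  7 → cabin 2  [load 15/23]
  6 → cabin 1  [load 23/23]
  6 → cabin 2  [load 21/23]
  4 → cabin 3 (new)  [load 4/23]
  4 → cabin 3  [load 8/23]
  3 → cabin 3  [load 11/23]
  3 → cabin 3  [load 14/23]
3 cabins opened.

3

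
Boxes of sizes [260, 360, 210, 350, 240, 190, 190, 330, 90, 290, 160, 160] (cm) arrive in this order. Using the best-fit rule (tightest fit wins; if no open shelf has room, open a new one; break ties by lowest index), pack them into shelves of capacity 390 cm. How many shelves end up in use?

9

  260 → shelf 1 (new)  [load 260/390]
  360 → shelf 2 (new)  [load 360/390]
  210 → shelf 3 (new)  [load 210/390]
  350 → shelf 4 (new)  [load 350/390]
  240 → shelf 5 (new)  [load 240/390]
  190 → shelf 6 (new)  [load 190/390]
  190 → shelf 6  [load 380/390]
  330 → shelf 7 (new)  [load 330/390]
  90 → shelf 1  [load 350/390]
  290 → shelf 8 (new)  [load 290/390]
  160 → shelf 3  [load 370/390]
  160 → shelf 9 (new)  [load 160/390]
9 shelves opened.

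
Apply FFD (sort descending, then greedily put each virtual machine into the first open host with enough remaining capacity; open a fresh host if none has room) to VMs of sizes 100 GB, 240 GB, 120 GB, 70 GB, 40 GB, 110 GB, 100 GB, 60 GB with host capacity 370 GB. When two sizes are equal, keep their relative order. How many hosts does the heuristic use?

Sorted descending: 240, 120, 110, 100, 100, 70, 60, 40.
  240 → host 1 (new)  [load 240/370]
  120 → host 1  [load 360/370]
  110 → host 2 (new)  [load 110/370]
  100 → host 2  [load 210/370]
  100 → host 2  [load 310/370]
  70 → host 3 (new)  [load 70/370]
  60 → host 2  [load 370/370]
  40 → host 3  [load 110/370]
3 hosts opened.

3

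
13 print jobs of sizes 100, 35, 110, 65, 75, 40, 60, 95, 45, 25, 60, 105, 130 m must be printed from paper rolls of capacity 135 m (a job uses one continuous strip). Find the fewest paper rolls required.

8

Total = 130 + 110 + 105 + 100 + 95 + 75 + 65 + 60 + 60 + 45 + 40 + 35 + 25 = 945 m.
Lower bound: ⌈945/135⌉ = 7 paper rolls.
A packing using 8 paper rolls:
  roll 1: 130 = 130
  roll 2: 110 + 25 = 135
  roll 3: 105 = 105
  roll 4: 100 + 35 = 135
  roll 5: 95 + 40 = 135
  roll 6: 75 + 60 = 135
  roll 7: 65 + 60 = 125
  roll 8: 45 = 45
No arrangement into 7 paper rolls stays within capacity, so 8 is optimal.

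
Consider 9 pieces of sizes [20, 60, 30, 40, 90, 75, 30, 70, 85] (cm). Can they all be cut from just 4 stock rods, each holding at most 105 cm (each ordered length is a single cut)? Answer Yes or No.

Total = 500 cm; ⌈500/105⌉ = 5.
At least 5 stock rods are required, but only 4 are allowed.

No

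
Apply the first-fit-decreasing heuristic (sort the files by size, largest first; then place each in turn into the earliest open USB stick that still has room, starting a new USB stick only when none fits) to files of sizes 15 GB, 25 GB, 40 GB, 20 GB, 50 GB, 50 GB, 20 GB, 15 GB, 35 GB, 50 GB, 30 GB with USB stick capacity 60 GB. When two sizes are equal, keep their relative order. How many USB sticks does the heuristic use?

7

Sorted descending: 50, 50, 50, 40, 35, 30, 25, 20, 20, 15, 15.
  50 → USB stick 1 (new)  [load 50/60]
  50 → USB stick 2 (new)  [load 50/60]
  50 → USB stick 3 (new)  [load 50/60]
  40 → USB stick 4 (new)  [load 40/60]
  35 → USB stick 5 (new)  [load 35/60]
  30 → USB stick 6 (new)  [load 30/60]
  25 → USB stick 5  [load 60/60]
  20 → USB stick 4  [load 60/60]
  20 → USB stick 6  [load 50/60]
  15 → USB stick 7 (new)  [load 15/60]
  15 → USB stick 7  [load 30/60]
7 USB sticks opened.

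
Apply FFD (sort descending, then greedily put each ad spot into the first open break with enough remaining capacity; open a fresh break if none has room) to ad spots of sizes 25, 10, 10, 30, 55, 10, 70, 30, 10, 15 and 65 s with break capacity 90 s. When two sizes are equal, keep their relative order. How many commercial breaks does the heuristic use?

Sorted descending: 70, 65, 55, 30, 30, 25, 15, 10, 10, 10, 10.
  70 → break 1 (new)  [load 70/90]
  65 → break 2 (new)  [load 65/90]
  55 → break 3 (new)  [load 55/90]
  30 → break 3  [load 85/90]
  30 → break 4 (new)  [load 30/90]
  25 → break 2  [load 90/90]
  15 → break 1  [load 85/90]
  10 → break 4  [load 40/90]
  10 → break 4  [load 50/90]
  10 → break 4  [load 60/90]
  10 → break 4  [load 70/90]
4 commercial breaks opened.

4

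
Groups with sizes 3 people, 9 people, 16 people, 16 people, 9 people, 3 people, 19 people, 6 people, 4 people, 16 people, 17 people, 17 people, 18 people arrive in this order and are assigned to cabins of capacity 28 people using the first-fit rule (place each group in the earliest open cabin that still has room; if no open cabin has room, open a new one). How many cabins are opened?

7

  3 → cabin 1 (new)  [load 3/28]
  9 → cabin 1  [load 12/28]
  16 → cabin 1  [load 28/28]
  16 → cabin 2 (new)  [load 16/28]
  9 → cabin 2  [load 25/28]
  3 → cabin 2  [load 28/28]
  19 → cabin 3 (new)  [load 19/28]
  6 → cabin 3  [load 25/28]
  4 → cabin 4 (new)  [load 4/28]
  16 → cabin 4  [load 20/28]
  17 → cabin 5 (new)  [load 17/28]
  17 → cabin 6 (new)  [load 17/28]
  18 → cabin 7 (new)  [load 18/28]
7 cabins opened.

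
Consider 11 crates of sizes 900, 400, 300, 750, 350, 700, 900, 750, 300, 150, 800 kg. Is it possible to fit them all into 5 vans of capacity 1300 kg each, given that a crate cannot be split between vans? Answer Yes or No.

No

Total = 6300 kg; ⌈6300/1300⌉ = 5.
6 crates each exceed half the capacity and cannot share a van, forcing at least 6 vans.
At least 6 vans are required, but only 5 are allowed.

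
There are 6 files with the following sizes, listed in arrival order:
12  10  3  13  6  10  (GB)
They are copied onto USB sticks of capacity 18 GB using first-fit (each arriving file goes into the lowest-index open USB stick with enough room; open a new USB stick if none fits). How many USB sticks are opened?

4

  12 → USB stick 1 (new)  [load 12/18]
  10 → USB stick 2 (new)  [load 10/18]
  3 → USB stick 1  [load 15/18]
  13 → USB stick 3 (new)  [load 13/18]
  6 → USB stick 2  [load 16/18]
  10 → USB stick 4 (new)  [load 10/18]
4 USB sticks opened.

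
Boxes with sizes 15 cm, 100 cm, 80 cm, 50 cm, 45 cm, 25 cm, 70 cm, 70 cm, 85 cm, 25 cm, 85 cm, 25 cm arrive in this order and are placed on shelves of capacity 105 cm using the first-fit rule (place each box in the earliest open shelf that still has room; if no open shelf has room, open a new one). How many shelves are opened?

  15 → shelf 1 (new)  [load 15/105]
  100 → shelf 2 (new)  [load 100/105]
  80 → shelf 1  [load 95/105]
  50 → shelf 3 (new)  [load 50/105]
  45 → shelf 3  [load 95/105]
  25 → shelf 4 (new)  [load 25/105]
  70 → shelf 4  [load 95/105]
  70 → shelf 5 (new)  [load 70/105]
  85 → shelf 6 (new)  [load 85/105]
  25 → shelf 5  [load 95/105]
  85 → shelf 7 (new)  [load 85/105]
  25 → shelf 8 (new)  [load 25/105]
8 shelves opened.

8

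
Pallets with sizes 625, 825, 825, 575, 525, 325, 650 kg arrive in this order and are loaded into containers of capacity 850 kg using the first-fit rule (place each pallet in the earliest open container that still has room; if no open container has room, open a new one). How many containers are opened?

  625 → container 1 (new)  [load 625/850]
  825 → container 2 (new)  [load 825/850]
  825 → container 3 (new)  [load 825/850]
  575 → container 4 (new)  [load 575/850]
  525 → container 5 (new)  [load 525/850]
  325 → container 5  [load 850/850]
  650 → container 6 (new)  [load 650/850]
6 containers opened.

6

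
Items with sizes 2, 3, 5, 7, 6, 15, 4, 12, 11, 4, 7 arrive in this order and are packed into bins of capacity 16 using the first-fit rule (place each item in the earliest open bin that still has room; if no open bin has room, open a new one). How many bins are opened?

6

  2 → bin 1 (new)  [load 2/16]
  3 → bin 1  [load 5/16]
  5 → bin 1  [load 10/16]
  7 → bin 2 (new)  [load 7/16]
  6 → bin 1  [load 16/16]
  15 → bin 3 (new)  [load 15/16]
  4 → bin 2  [load 11/16]
  12 → bin 4 (new)  [load 12/16]
  11 → bin 5 (new)  [load 11/16]
  4 → bin 2  [load 15/16]
  7 → bin 6 (new)  [load 7/16]
6 bins opened.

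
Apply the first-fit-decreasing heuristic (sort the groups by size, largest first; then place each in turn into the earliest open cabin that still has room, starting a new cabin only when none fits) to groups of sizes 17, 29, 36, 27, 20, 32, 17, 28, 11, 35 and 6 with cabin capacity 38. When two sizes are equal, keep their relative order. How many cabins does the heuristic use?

8

Sorted descending: 36, 35, 32, 29, 28, 27, 20, 17, 17, 11, 6.
  36 → cabin 1 (new)  [load 36/38]
  35 → cabin 2 (new)  [load 35/38]
  32 → cabin 3 (new)  [load 32/38]
  29 → cabin 4 (new)  [load 29/38]
  28 → cabin 5 (new)  [load 28/38]
  27 → cabin 6 (new)  [load 27/38]
  20 → cabin 7 (new)  [load 20/38]
  17 → cabin 7  [load 37/38]
  17 → cabin 8 (new)  [load 17/38]
  11 → cabin 6  [load 38/38]
  6 → cabin 3  [load 38/38]
8 cabins opened.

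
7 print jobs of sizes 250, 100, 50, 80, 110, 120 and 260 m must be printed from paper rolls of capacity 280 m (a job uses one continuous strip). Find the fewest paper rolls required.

4

Total = 260 + 250 + 120 + 110 + 100 + 80 + 50 = 970 m.
Lower bound: ⌈970/280⌉ = 4 paper rolls.
A packing using 4 paper rolls:
  roll 1: 260 = 260
  roll 2: 250 = 250
  roll 3: 120 + 110 + 50 = 280
  roll 4: 100 + 80 = 180
This matches the lower bound, so 4 is optimal.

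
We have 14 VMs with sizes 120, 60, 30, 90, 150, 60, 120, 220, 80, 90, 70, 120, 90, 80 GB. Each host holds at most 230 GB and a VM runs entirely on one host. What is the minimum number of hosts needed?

Total = 220 + 150 + 120 + 120 + 120 + 90 + 90 + 90 + 80 + 80 + 70 + 60 + 60 + 30 = 1380 GB.
Lower bound: ⌈1380/230⌉ = 6 hosts.
A packing using 7 hosts:
  host 1: 220 = 220
  host 2: 150 + 80 = 230
  host 3: 120 + 90 = 210
  host 4: 120 + 90 = 210
  host 5: 120 + 90 = 210
  host 6: 80 + 70 + 60 = 210
  host 7: 60 + 30 = 90
No arrangement into 6 hosts stays within capacity, so 7 is optimal.

7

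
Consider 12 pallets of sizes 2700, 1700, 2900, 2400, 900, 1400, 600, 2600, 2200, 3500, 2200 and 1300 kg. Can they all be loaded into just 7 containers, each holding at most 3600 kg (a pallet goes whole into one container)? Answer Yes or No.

No

Total = 24400 kg; ⌈24400/3600⌉ = 7.
The bound of 7 does not rule out 7, but exhaustive search shows no assignment into 7 containers of capacity 3600 kg exists — the minimum is 8.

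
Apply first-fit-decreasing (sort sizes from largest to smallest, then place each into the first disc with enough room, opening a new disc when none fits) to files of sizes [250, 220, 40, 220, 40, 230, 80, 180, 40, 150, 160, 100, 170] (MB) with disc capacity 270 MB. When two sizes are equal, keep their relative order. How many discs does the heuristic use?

Sorted descending: 250, 230, 220, 220, 180, 170, 160, 150, 100, 80, 40, 40, 40.
  250 → disc 1 (new)  [load 250/270]
  230 → disc 2 (new)  [load 230/270]
  220 → disc 3 (new)  [load 220/270]
  220 → disc 4 (new)  [load 220/270]
  180 → disc 5 (new)  [load 180/270]
  170 → disc 6 (new)  [load 170/270]
  160 → disc 7 (new)  [load 160/270]
  150 → disc 8 (new)  [load 150/270]
  100 → disc 6  [load 270/270]
  80 → disc 5  [load 260/270]
  40 → disc 2  [load 270/270]
  40 → disc 3  [load 260/270]
  40 → disc 4  [load 260/270]
8 discs opened.

8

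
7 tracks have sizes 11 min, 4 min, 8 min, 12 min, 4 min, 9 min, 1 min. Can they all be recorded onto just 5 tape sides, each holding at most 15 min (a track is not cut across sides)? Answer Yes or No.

Yes

A valid assignment using 4 tape sides:
  side 1: 12 + 1 = 13
  side 2: 11 + 4 = 15
  side 3: 9 + 4 = 13
  side 4: 8 = 8
That uses only 4 ≤ 5, so 5 tape sides are enough.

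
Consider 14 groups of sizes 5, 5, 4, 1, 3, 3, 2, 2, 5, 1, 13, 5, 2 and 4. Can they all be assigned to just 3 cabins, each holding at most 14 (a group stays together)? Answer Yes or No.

Total = 55; ⌈55/14⌉ = 4.
At least 4 cabins are required, but only 3 are allowed.

No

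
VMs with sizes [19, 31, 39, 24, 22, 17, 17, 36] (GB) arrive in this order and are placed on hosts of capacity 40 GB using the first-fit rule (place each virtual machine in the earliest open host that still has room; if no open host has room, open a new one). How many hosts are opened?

  19 → host 1 (new)  [load 19/40]
  31 → host 2 (new)  [load 31/40]
  39 → host 3 (new)  [load 39/40]
  24 → host 4 (new)  [load 24/40]
  22 → host 5 (new)  [load 22/40]
  17 → host 1  [load 36/40]
  17 → host 5  [load 39/40]
  36 → host 6 (new)  [load 36/40]
6 hosts opened.

6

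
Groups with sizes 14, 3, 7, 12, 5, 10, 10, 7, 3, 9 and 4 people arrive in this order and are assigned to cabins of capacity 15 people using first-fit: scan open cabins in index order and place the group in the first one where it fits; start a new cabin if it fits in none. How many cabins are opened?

7

  14 → cabin 1 (new)  [load 14/15]
  3 → cabin 2 (new)  [load 3/15]
  7 → cabin 2  [load 10/15]
  12 → cabin 3 (new)  [load 12/15]
  5 → cabin 2  [load 15/15]
  10 → cabin 4 (new)  [load 10/15]
  10 → cabin 5 (new)  [load 10/15]
  7 → cabin 6 (new)  [load 7/15]
  3 → cabin 3  [load 15/15]
  9 → cabin 7 (new)  [load 9/15]
  4 → cabin 4  [load 14/15]
7 cabins opened.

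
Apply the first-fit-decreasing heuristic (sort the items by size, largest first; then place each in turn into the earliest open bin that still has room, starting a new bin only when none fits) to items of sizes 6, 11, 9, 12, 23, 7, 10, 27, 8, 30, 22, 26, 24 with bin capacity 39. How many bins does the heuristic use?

Sorted descending: 30, 27, 26, 24, 23, 22, 12, 11, 10, 9, 8, 7, 6.
  30 → bin 1 (new)  [load 30/39]
  27 → bin 2 (new)  [load 27/39]
  26 → bin 3 (new)  [load 26/39]
  24 → bin 4 (new)  [load 24/39]
  23 → bin 5 (new)  [load 23/39]
  22 → bin 6 (new)  [load 22/39]
  12 → bin 2  [load 39/39]
  11 → bin 3  [load 37/39]
  10 → bin 4  [load 34/39]
  9 → bin 1  [load 39/39]
  8 → bin 5  [load 31/39]
  7 → bin 5  [load 38/39]
  6 → bin 6  [load 28/39]
6 bins opened.

6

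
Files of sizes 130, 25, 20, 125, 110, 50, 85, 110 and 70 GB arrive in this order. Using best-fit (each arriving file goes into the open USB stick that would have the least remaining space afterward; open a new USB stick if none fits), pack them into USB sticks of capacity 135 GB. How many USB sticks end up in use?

  130 → USB stick 1 (new)  [load 130/135]
  25 → USB stick 2 (new)  [load 25/135]
  20 → USB stick 2  [load 45/135]
  125 → USB stick 3 (new)  [load 125/135]
  110 → USB stick 4 (new)  [load 110/135]
  50 → USB stick 2  [load 95/135]
  85 → USB stick 5 (new)  [load 85/135]
  110 → USB stick 6 (new)  [load 110/135]
  70 → USB stick 7 (new)  [load 70/135]
7 USB sticks opened.

7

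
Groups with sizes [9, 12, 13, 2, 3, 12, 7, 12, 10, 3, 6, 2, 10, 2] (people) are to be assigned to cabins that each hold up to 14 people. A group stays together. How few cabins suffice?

8

Total = 13 + 12 + 12 + 12 + 10 + 10 + 9 + 7 + 6 + 3 + 3 + 2 + 2 + 2 = 103 people.
Lower bound: ⌈103/14⌉ = 8 cabins.
A packing using 8 cabins:
  cabin 1: 13 = 13
  cabin 2: 12 + 2 = 14
  cabin 3: 12 + 2 = 14
  cabin 4: 12 + 2 = 14
  cabin 5: 10 + 3 = 13
  cabin 6: 10 + 3 = 13
  cabin 7: 9 = 9
  cabin 8: 7 + 6 = 13
This matches the lower bound, so 8 is optimal.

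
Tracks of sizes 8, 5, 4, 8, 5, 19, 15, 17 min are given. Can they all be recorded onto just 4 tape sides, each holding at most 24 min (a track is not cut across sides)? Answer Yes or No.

A valid assignment using 4 tape sides:
  side 1: 19 + 5 = 24
  side 2: 17 + 5 = 22
  side 3: 15 + 8 = 23
  side 4: 8 + 4 = 12
Every load is within 24 min, so 4 tape sides suffice.

Yes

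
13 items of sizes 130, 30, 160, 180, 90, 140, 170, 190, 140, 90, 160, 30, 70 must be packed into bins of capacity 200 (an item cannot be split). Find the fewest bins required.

Total = 190 + 180 + 170 + 160 + 160 + 140 + 140 + 130 + 90 + 90 + 70 + 30 + 30 = 1580.
Lower bound: ⌈1580/200⌉ = 8 bins.
A packing using 9 bins:
  bin 1: 190 = 190
  bin 2: 180 = 180
  bin 3: 170 + 30 = 200
  bin 4: 160 + 30 = 190
  bin 5: 160 = 160
  bin 6: 140 = 140
  bin 7: 140 = 140
  bin 8: 130 + 70 = 200
  bin 9: 90 + 90 = 180
No arrangement into 8 bins stays within capacity, so 9 is optimal.

9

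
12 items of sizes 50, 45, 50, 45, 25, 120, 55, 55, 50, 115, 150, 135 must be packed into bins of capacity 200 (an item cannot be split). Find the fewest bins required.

Total = 150 + 135 + 120 + 115 + 55 + 55 + 50 + 50 + 50 + 45 + 45 + 25 = 895.
Lower bound: ⌈895/200⌉ = 5 bins.
A packing using 5 bins:
  bin 1: 150 + 50 = 200
  bin 2: 135 + 55 = 190
  bin 3: 120 + 55 + 25 = 200
  bin 4: 115 + 50 = 165
  bin 5: 50 + 45 + 45 = 140
This matches the lower bound, so 5 is optimal.

5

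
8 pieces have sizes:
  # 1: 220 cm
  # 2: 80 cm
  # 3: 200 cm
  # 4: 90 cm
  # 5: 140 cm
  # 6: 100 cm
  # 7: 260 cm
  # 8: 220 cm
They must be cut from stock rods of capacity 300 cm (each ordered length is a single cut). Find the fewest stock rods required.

5

Total = 260 + 220 + 220 + 200 + 140 + 100 + 90 + 80 = 1310 cm.
Lower bound: ⌈1310/300⌉ = 5 stock rods.
A packing using 5 stock rods:
  stock rod 1: 260 = 260
  stock rod 2: 220 + 80 = 300
  stock rod 3: 220 = 220
  stock rod 4: 200 + 100 = 300
  stock rod 5: 140 + 90 = 230
This matches the lower bound, so 5 is optimal.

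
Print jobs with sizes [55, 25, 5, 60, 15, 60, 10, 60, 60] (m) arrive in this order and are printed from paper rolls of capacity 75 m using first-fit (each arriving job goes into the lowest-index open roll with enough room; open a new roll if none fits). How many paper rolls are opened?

  55 → roll 1 (new)  [load 55/75]
  25 → roll 2 (new)  [load 25/75]
  5 → roll 1  [load 60/75]
  60 → roll 3 (new)  [load 60/75]
  15 → roll 1  [load 75/75]
  60 → roll 4 (new)  [load 60/75]
  10 → roll 2  [load 35/75]
  60 → roll 5 (new)  [load 60/75]
  60 → roll 6 (new)  [load 60/75]
6 paper rolls opened.

6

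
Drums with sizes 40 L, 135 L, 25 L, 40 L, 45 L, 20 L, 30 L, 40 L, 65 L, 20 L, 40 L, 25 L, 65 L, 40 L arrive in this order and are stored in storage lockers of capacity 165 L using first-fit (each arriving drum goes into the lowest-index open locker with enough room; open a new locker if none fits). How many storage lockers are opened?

  40 → locker 1 (new)  [load 40/165]
  135 → locker 2 (new)  [load 135/165]
  25 → locker 1  [load 65/165]
  40 → locker 1  [load 105/165]
  45 → locker 1  [load 150/165]
  20 → locker 2  [load 155/165]
  30 → locker 3 (new)  [load 30/165]
  40 → locker 3  [load 70/165]
  65 → locker 3  [load 135/165]
  20 → locker 3  [load 155/165]
  40 → locker 4 (new)  [load 40/165]
  25 → locker 4  [load 65/165]
  65 → locker 4  [load 130/165]
  40 → locker 5 (new)  [load 40/165]
5 storage lockers opened.

5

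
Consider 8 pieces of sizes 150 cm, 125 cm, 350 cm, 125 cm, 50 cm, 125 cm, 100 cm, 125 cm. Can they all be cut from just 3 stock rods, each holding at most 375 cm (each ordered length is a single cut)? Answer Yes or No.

Total = 1150 cm; ⌈1150/375⌉ = 4.
At least 4 stock rods are required, but only 3 are allowed.

No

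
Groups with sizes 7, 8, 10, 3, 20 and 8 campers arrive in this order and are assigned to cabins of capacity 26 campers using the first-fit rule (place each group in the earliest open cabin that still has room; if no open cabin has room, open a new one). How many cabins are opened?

  7 → cabin 1 (new)  [load 7/26]
  8 → cabin 1  [load 15/26]
  10 → cabin 1  [load 25/26]
  3 → cabin 2 (new)  [load 3/26]
  20 → cabin 2  [load 23/26]
  8 → cabin 3 (new)  [load 8/26]
3 cabins opened.

3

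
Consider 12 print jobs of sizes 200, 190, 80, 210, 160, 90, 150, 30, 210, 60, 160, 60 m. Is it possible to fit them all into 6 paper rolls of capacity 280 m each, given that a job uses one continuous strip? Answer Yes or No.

No

Total = 1600 m; ⌈1600/280⌉ = 6.
7 print jobs each exceed half the capacity and cannot share a roll, forcing at least 7 paper rolls.
At least 7 paper rolls are required, but only 6 are allowed.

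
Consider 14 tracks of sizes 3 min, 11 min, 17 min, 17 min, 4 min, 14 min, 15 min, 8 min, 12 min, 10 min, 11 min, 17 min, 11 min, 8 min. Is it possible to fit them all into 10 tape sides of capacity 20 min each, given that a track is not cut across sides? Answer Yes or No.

A valid assignment using 10 tape sides:
  side 1: 17 + 3 = 20
  side 2: 17 = 17
  side 3: 17 = 17
  side 4: 15 + 4 = 19
  side 5: 14 = 14
  side 6: 12 + 8 = 20
  side 7: 11 + 8 = 19
  side 8: 11 = 11
  side 9: 11 = 11
  side 10: 10 = 10
Every load is within 20 min, so 10 tape sides suffice.

Yes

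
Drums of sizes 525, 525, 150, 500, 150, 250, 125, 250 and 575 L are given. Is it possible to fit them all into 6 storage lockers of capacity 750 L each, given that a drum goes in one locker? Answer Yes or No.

A valid assignment using 5 storage lockers:
  locker 1: 575 + 150 = 725
  locker 2: 525 + 150 = 675
  locker 3: 525 + 125 = 650
  locker 4: 500 + 250 = 750
  locker 5: 250 = 250
That uses only 5 ≤ 6, so 6 storage lockers are enough.

Yes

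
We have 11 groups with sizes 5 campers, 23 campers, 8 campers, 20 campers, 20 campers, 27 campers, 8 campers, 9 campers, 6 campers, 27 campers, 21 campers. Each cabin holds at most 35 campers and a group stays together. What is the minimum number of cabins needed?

6

Total = 27 + 27 + 23 + 21 + 20 + 20 + 9 + 8 + 8 + 6 + 5 = 174 campers.
Lower bound: ⌈174/35⌉ = 5 cabins.
Also, 6 groups each exceed 35/2 campers, and no two of those can share a cabin, so at least 6 cabins are needed.
A packing using 6 cabins:
  cabin 1: 27 + 8 = 35
  cabin 2: 27 + 8 = 35
  cabin 3: 23 + 9 = 32
  cabin 4: 21 + 6 + 5 = 32
  cabin 5: 20 = 20
  cabin 6: 20 = 20
This matches the lower bound, so 6 is optimal.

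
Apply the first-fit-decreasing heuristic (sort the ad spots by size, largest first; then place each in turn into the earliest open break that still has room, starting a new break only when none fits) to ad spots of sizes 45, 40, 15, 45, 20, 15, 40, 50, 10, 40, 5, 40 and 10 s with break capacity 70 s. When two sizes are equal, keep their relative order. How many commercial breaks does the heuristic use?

Sorted descending: 50, 45, 45, 40, 40, 40, 40, 20, 15, 15, 10, 10, 5.
  50 → break 1 (new)  [load 50/70]
  45 → break 2 (new)  [load 45/70]
  45 → break 3 (new)  [load 45/70]
  40 → break 4 (new)  [load 40/70]
  40 → break 5 (new)  [load 40/70]
  40 → break 6 (new)  [load 40/70]
  40 → break 7 (new)  [load 40/70]
  20 → break 1  [load 70/70]
  15 → break 2  [load 60/70]
  15 → break 3  [load 60/70]
  10 → break 2  [load 70/70]
  10 → break 3  [load 70/70]
  5 → break 4  [load 45/70]
7 commercial breaks opened.

7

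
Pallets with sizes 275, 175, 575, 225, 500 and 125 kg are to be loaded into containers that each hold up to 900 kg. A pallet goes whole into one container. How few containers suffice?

3

Total = 575 + 500 + 275 + 225 + 175 + 125 = 1875 kg.
Lower bound: ⌈1875/900⌉ = 3 containers.
A packing using 3 containers:
  container 1: 575 + 275 = 850
  container 2: 500 + 225 + 175 = 900
  container 3: 125 = 125
This matches the lower bound, so 3 is optimal.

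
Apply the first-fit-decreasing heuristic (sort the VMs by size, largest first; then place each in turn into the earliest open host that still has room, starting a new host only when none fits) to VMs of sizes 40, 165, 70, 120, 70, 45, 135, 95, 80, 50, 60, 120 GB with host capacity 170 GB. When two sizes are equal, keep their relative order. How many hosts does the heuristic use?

7

Sorted descending: 165, 135, 120, 120, 95, 80, 70, 70, 60, 50, 45, 40.
  165 → host 1 (new)  [load 165/170]
  135 → host 2 (new)  [load 135/170]
  120 → host 3 (new)  [load 120/170]
  120 → host 4 (new)  [load 120/170]
  95 → host 5 (new)  [load 95/170]
  80 → host 6 (new)  [load 80/170]
  70 → host 5  [load 165/170]
  70 → host 6  [load 150/170]
  60 → host 7 (new)  [load 60/170]
  50 → host 3  [load 170/170]
  45 → host 4  [load 165/170]
  40 → host 7  [load 100/170]
7 hosts opened.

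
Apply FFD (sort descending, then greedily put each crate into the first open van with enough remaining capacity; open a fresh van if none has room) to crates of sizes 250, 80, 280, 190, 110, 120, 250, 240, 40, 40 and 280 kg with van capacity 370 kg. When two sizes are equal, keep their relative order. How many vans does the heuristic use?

Sorted descending: 280, 280, 250, 250, 240, 190, 120, 110, 80, 40, 40.
  280 → van 1 (new)  [load 280/370]
  280 → van 2 (new)  [load 280/370]
  250 → van 3 (new)  [load 250/370]
  250 → van 4 (new)  [load 250/370]
  240 → van 5 (new)  [load 240/370]
  190 → van 6 (new)  [load 190/370]
  120 → van 3  [load 370/370]
  110 → van 4  [load 360/370]
  80 → van 1  [load 360/370]
  40 → van 2  [load 320/370]
  40 → van 2  [load 360/370]
6 vans opened.

6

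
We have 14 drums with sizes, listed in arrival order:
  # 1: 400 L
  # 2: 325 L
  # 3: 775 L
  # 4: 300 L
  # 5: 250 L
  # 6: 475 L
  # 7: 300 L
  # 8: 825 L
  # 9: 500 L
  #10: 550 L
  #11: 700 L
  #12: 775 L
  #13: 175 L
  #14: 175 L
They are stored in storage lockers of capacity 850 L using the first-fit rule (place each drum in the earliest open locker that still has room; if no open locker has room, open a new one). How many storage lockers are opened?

  400 → locker 1 (new)  [load 400/850]
  325 → locker 1  [load 725/850]
  775 → locker 2 (new)  [load 775/850]
  300 → locker 3 (new)  [load 300/850]
  250 → locker 3  [load 550/850]
  475 → locker 4 (new)  [load 475/850]
  300 → locker 3  [load 850/850]
  825 → locker 5 (new)  [load 825/850]
  500 → locker 6 (new)  [load 500/850]
  550 → locker 7 (new)  [load 550/850]
  700 → locker 8 (new)  [load 700/850]
  775 → locker 9 (new)  [load 775/850]
  175 → locker 4  [load 650/850]
  175 → locker 4  [load 825/850]
9 storage lockers opened.

9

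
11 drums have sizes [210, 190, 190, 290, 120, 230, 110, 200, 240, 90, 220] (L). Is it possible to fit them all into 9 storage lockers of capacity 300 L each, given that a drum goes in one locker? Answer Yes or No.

Yes

A valid assignment using 9 storage lockers:
  locker 1: 290 = 290
  locker 2: 240 = 240
  locker 3: 230 = 230
  locker 4: 220 = 220
  locker 5: 210 + 90 = 300
  locker 6: 200 = 200
  locker 7: 190 + 110 = 300
  locker 8: 190 = 190
  locker 9: 120 = 120
Every load is within 300 L, so 9 storage lockers suffice.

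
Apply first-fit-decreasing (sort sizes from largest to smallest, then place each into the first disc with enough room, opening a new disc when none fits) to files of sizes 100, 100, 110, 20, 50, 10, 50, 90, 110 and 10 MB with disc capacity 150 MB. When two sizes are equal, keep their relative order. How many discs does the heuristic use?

Sorted descending: 110, 110, 100, 100, 90, 50, 50, 20, 10, 10.
  110 → disc 1 (new)  [load 110/150]
  110 → disc 2 (new)  [load 110/150]
  100 → disc 3 (new)  [load 100/150]
  100 → disc 4 (new)  [load 100/150]
  90 → disc 5 (new)  [load 90/150]
  50 → disc 3  [load 150/150]
  50 → disc 4  [load 150/150]
  20 → disc 1  [load 130/150]
  10 → disc 1  [load 140/150]
  10 → disc 1  [load 150/150]
5 discs opened.

5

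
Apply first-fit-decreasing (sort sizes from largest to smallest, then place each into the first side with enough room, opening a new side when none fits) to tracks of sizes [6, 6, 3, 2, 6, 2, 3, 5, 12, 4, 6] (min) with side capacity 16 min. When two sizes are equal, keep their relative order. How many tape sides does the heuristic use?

Sorted descending: 12, 6, 6, 6, 6, 5, 4, 3, 3, 2, 2.
  12 → side 1 (new)  [load 12/16]
  6 → side 2 (new)  [load 6/16]
  6 → side 2  [load 12/16]
  6 → side 3 (new)  [load 6/16]
  6 → side 3  [load 12/16]
  5 → side 4 (new)  [load 5/16]
  4 → side 1  [load 16/16]
  3 → side 2  [load 15/16]
  3 → side 3  [load 15/16]
  2 → side 4  [load 7/16]
  2 → side 4  [load 9/16]
4 tape sides opened.

4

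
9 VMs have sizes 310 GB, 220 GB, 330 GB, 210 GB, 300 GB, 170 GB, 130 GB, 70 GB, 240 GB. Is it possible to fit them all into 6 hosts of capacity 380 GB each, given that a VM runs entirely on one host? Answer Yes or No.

A valid assignment using 6 hosts:
  host 1: 330 = 330
  host 2: 310 + 70 = 380
  host 3: 300 = 300
  host 4: 240 + 130 = 370
  host 5: 220 = 220
  host 6: 210 + 170 = 380
Every load is within 380 GB, so 6 hosts suffice.

Yes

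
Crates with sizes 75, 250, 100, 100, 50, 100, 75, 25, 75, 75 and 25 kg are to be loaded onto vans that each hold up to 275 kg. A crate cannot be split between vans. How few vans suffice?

4

Total = 250 + 100 + 100 + 100 + 75 + 75 + 75 + 75 + 50 + 25 + 25 = 950 kg.
Lower bound: ⌈950/275⌉ = 4 vans.
A packing using 4 vans:
  van 1: 250 + 25 = 275
  van 2: 100 + 100 + 75 = 275
  van 3: 100 + 75 + 75 + 25 = 275
  van 4: 75 + 50 = 125
This matches the lower bound, so 4 is optimal.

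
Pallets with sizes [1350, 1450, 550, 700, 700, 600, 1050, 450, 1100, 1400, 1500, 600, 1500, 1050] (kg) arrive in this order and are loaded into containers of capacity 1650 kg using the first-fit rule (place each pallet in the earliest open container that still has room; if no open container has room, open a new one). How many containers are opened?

10

  1350 → container 1 (new)  [load 1350/1650]
  1450 → container 2 (new)  [load 1450/1650]
  550 → container 3 (new)  [load 550/1650]
  700 → container 3  [load 1250/1650]
  700 → container 4 (new)  [load 700/1650]
  600 → container 4  [load 1300/1650]
  1050 → container 5 (new)  [load 1050/1650]
  450 → container 5  [load 1500/1650]
  1100 → container 6 (new)  [load 1100/1650]
  1400 → container 7 (new)  [load 1400/1650]
  1500 → container 8 (new)  [load 1500/1650]
  600 → container 9 (new)  [load 600/1650]
  1500 → container 10 (new)  [load 1500/1650]
  1050 → container 9  [load 1650/1650]
10 containers opened.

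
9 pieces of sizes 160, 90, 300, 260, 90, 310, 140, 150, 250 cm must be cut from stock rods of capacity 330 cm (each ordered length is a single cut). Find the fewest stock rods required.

6

Total = 310 + 300 + 260 + 250 + 160 + 150 + 140 + 90 + 90 = 1750 cm.
Lower bound: ⌈1750/330⌉ = 6 stock rods.
A packing using 6 stock rods:
  stock rod 1: 310 = 310
  stock rod 2: 300 = 300
  stock rod 3: 260 = 260
  stock rod 4: 250 = 250
  stock rod 5: 160 + 150 = 310
  stock rod 6: 140 + 90 + 90 = 320
This matches the lower bound, so 6 is optimal.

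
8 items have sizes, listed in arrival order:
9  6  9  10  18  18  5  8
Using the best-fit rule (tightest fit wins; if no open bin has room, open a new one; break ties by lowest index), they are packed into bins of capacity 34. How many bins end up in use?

3

  9 → bin 1 (new)  [load 9/34]
  6 → bin 1  [load 15/34]
  9 → bin 1  [load 24/34]
  10 → bin 1  [load 34/34]
  18 → bin 2 (new)  [load 18/34]
  18 → bin 3 (new)  [load 18/34]
  5 → bin 2  [load 23/34]
  8 → bin 2  [load 31/34]
3 bins opened.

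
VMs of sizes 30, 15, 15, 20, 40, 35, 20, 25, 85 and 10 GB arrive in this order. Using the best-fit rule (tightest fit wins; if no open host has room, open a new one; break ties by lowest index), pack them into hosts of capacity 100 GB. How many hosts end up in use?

  30 → host 1 (new)  [load 30/100]
  15 → host 1  [load 45/100]
  15 → host 1  [load 60/100]
  20 → host 1  [load 80/100]
  40 → host 2 (new)  [load 40/100]
  35 → host 2  [load 75/100]
  20 → host 1  [load 100/100]
  25 → host 2  [load 100/100]
  85 → host 3 (new)  [load 85/100]
  10 → host 3  [load 95/100]
3 hosts opened.

3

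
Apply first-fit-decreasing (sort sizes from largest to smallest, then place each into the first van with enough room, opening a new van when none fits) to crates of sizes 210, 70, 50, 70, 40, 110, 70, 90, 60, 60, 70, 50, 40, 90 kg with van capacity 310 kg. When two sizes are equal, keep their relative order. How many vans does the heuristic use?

4

Sorted descending: 210, 110, 90, 90, 70, 70, 70, 70, 60, 60, 50, 50, 40, 40.
  210 → van 1 (new)  [load 210/310]
  110 → van 2 (new)  [load 110/310]
  90 → van 1  [load 300/310]
  90 → van 2  [load 200/310]
  70 → van 2  [load 270/310]
  70 → van 3 (new)  [load 70/310]
  70 → van 3  [load 140/310]
  70 → van 3  [load 210/310]
  60 → van 3  [load 270/310]
  60 → van 4 (new)  [load 60/310]
  50 → van 4  [load 110/310]
  50 → van 4  [load 160/310]
  40 → van 2  [load 310/310]
  40 → van 3  [load 310/310]
4 vans opened.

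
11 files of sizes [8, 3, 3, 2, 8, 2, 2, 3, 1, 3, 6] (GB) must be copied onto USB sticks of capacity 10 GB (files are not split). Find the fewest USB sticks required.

5

Total = 8 + 8 + 6 + 3 + 3 + 3 + 3 + 2 + 2 + 2 + 1 = 41 GB.
Lower bound: ⌈41/10⌉ = 5 USB sticks.
A packing using 5 USB sticks:
  USB stick 1: 8 + 2 = 10
  USB stick 2: 8 + 2 = 10
  USB stick 3: 6 + 3 + 1 = 10
  USB stick 4: 3 + 3 + 3 = 9
  USB stick 5: 2 = 2
This matches the lower bound, so 5 is optimal.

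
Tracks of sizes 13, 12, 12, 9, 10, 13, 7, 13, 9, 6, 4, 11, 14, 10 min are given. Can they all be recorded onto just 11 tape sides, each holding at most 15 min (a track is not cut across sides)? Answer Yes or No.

Total = 143 min; ⌈143/15⌉ = 10.
11 tracks each exceed half the capacity and cannot share a side, forcing at least 11 tape sides.
The bound of 11 does not rule out 11, but exhaustive search shows no assignment into 11 tape sides of capacity 15 min exists — the minimum is 12.

No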